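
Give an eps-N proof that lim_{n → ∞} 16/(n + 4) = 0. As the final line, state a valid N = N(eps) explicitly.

N = 16/eps

Let eps > 0 be given. For n ≥ 1, |16/(n + 4) − 0| = 16/(n + 4) ≤ 16/n.
We need 16/n < eps, i.e. n > 16/eps.
Take N = 16/eps. If n > N then |16/(n + 4)| ≤ 16/n < eps.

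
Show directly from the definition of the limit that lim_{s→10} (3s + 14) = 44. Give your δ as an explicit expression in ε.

Suppose ε > 0. We need δ > 0 so that 0 < |s − 10| < δ implies |(3s + 14) − 44| < ε.
Since (3s + 14) − 44 = 3(s − 10), we have |(3s + 14) − 44| = 3|s − 10|.
Thus it suffices that |s − 10| < ε/3.
Take δ = ε/3. If 0 < |s − 10| < δ then |(3s + 14) − 44| = 3|s − 10| < 3·(ε/3) = ε.

δ = ε/3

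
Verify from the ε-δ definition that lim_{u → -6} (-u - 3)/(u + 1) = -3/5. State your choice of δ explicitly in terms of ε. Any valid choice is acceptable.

Let ε > 0. We want δ > 0 with 0 < |u + 6| < δ ⇒ |(-u - 3)/(u + 1) + 3/5| < ε.
Combining over a common denominator, (-u - 3)/(u + 1) + 3/5 = [(-u - 3)·(-5) − 3·(u + 1)] / [(-5)·(u + 1)] = 2(u + 6) / ((-5)(u + 1)).
So |(-u - 3)/(u + 1) + 3/5| = 2|u + 6| / (5·|u + 1|).
Require δ ≤ 5/2, so |u + 1| ≥ |-5| − |u + 6| > 5 − 5/2 = 5/2.
Hence |(-u - 3)/(u + 1) + 3/5| < 2|u + 6|/(5·(5/2)) = (4/25)|u + 6|, which is < ε once |u + 6| < (25/4)ε.
Take δ = min(5/2, (25/4)ε). Then 0 < |u + 6| < δ forces both bounds, so |(-u - 3)/(u + 1) + 3/5| < ε.

δ = min(5/2, (25/4)ε)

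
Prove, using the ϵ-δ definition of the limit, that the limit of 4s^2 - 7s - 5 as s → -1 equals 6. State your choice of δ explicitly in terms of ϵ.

δ = min(1, ϵ/19)

Let ϵ > 0 be given. We want δ > 0 such that 0 < |s + 1| < δ implies |(4s^2 - 7s - 5) − 6| < ϵ.
(4s^2 - 7s - 5) − 6 = 4s^2 - 7s - 11 = (s + 1)(4s - 11).
So |(4s^2 - 7s - 5) − 6| = |s + 1|·|4s - 11|.
Assume first that |s + 1| < 1, so |s| < 2. Then |4s - 11| ≤ 4·2 + 11 = 19.
Hence |(4s^2 - 7s - 5) − 6| ≤ 19|s + 1| < ϵ provided |s + 1| < ϵ/19.
Choosing δ = min(1, ϵ/19) ensures both conditions, hence |(4s^2 - 7s - 5) − 6| < ϵ.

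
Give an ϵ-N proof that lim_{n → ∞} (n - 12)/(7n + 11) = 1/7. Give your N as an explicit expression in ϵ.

Let ϵ > 0 be given. For n ≥ 1, |(n - 12)/(7n + 11) − (1/7)| = |-95|/(7(7n + 11)) = 95/(7(7n + 11)).
Since 7n + 11 ≥ 7n for n ≥ 1, this is ≤ 95/(7·7n) = (95/49)/n.
So |(n - 12)/(7n + 11) − (1/7)| < ϵ whenever n > (95/49)/ϵ.
Take N = (95/49)/ϵ. If n > N then |(n - 12)/(7n + 11) − (1/7)| ≤ (95/49)/n < ϵ.

N = (95/49)/ϵ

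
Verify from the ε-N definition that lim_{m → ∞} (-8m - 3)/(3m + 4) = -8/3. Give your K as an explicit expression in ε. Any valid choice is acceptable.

K = (23/9)/ε

Suppose ε > 0. For m ≥ 1, |(-8m - 3)/(3m + 4) + 8/3| = |23|/(3(3m + 4)) = 23/(3(3m + 4)).
Since 3m + 4 ≥ 3m for m ≥ 1, this is ≤ 23/(3·3m) = (23/9)/m.
So |(-8m - 3)/(3m + 4) + 8/3| < ε whenever m > (23/9)/ε.
Take K = (23/9)/ε. If m > K then |(-8m - 3)/(3m + 4) + 8/3| ≤ (23/9)/m < ε.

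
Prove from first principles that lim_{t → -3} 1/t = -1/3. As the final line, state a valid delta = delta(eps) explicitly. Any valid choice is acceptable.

delta = min(3/2, (9/2)eps)

Suppose eps > 0. We seek delta > 0 such that 0 < |t + 3| < delta implies |1/t + 1/3| < eps.
|1/t + 1/3| = |-3 − t|/(3·|t|) = |t + 3|/(3|t|).
Restrict delta ≤ 3/2. Then |t + 3| < 3/2 gives |t| > 3/2, so 3|t| > 9/2.
Then |1/t + 1/3| < |t + 3|/(9/2), which is < eps when |t + 3| < (9/2)eps.
Take delta = min(3/2, (9/2)eps). Then 0 < |t + 3| < delta gives both |t + 3| < 3/2 and |t + 3| < (9/2)eps, so |1/t + 1/3| < eps.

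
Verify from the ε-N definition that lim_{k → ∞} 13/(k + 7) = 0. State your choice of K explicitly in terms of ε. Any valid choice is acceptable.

K = 13/ε

Let ε > 0 be given. For k ≥ 1, |13/(k + 7) − 0| = 13/(k + 7) ≤ 13/k.
We need 13/k < ε, i.e. k > 13/ε.
Take K = 13/ε. If k > K then |13/(k + 7)| ≤ 13/k < ε.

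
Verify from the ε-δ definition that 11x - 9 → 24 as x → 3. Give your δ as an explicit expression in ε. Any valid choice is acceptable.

δ = ε/11

Suppose ε > 0. We need δ > 0 so that 0 < |x − 3| < δ implies |(11x - 9) − 24| < ε.
Since (11x - 9) − 24 = 11(x − 3), we have |(11x - 9) − 24| = 11|x − 3|.
Thus it suffices that |x − 3| < ε/11.
Take δ = ε/11. If 0 < |x − 3| < δ then |(11x - 9) − 24| = 11|x − 3| < 11·(ε/11) = ε.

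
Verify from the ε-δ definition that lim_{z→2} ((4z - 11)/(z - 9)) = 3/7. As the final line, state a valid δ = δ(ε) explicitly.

Let ε > 0. We want δ > 0 with 0 < |z − 2| < δ ⇒ |(4z - 11)/(z - 9) − (3/7)| < ε.
Combining over a common denominator, (4z - 11)/(z - 9) − (3/7) = [(4z - 11)·(-7) − (-3)·(z - 9)] / [(-7)·(z - 9)] = -25(z − 2) / ((-7)(z - 9)).
So |(4z - 11)/(z - 9) − (3/7)| = 25|z − 2| / (7·|z − 9|).
Restrict δ ≤ 7/2. Then |z − 2| < 7/2 gives |z − 9| = |(z − 2) + (-7)| ≥ 7 − 7/2 = 7/2.
Hence |(4z - 11)/(z - 9) − (3/7)| < 25|z − 2|/(7·(7/2)) = (50/49)|z − 2|, which is < ε once |z − 2| < (49/50)ε.
Take δ = min(7/2, (49/50)ε). Then 0 < |z − 2| < δ forces both bounds, so |(4z - 11)/(z - 9) − (3/7)| < ε.

δ = min(7/2, (49/50)ε)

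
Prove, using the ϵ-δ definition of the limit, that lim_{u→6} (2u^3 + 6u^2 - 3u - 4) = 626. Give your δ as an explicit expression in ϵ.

Let ϵ > 0. We want δ > 0 such that 0 < |u − 6| < δ implies |(2u^3 + 6u^2 - 3u - 4) − 626| < ϵ.
(2u^3 + 6u^2 - 3u - 4) − 626 = 2u^3 + 6u^2 - 3u - 630 = (u − 6)(2u^2 + 18u + 105).
So |(2u^3 + 6u^2 - 3u - 4) − 626| = |u − 6|·|2u^2 + 18u + 105|.
Require δ ≤ 1. Then |u − 6| < 1 gives |u| < 7, and by the triangle inequality |2u^2 + 18u + 105| ≤ 2·7^2 + 18·7 + 105 = 329.
Hence |(2u^3 + 6u^2 - 3u - 4) − 626| ≤ 329|u − 6| < ϵ provided |u − 6| < ϵ/329.
Take δ = min(1, ϵ/329). Then 0 < |u − 6| < δ gives both |u − 6| < 1 and |u − 6| < ϵ/329, so |(2u^3 + 6u^2 - 3u - 4) − 626| < ϵ.

δ = min(1, ϵ/329)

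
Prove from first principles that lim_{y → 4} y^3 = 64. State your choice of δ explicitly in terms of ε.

Fix ε > 0. We seek δ > 0 with 0 < |y − 4| < δ ⇒ |y^3 − 64| < ε.
Factor: y^3 − 64 = (y − 4)(y^2 + 4y + 16), so |y^3 − 64| = |y − 4|·|y^2 + 4y + 16|.
Restrict δ ≤ 1. Then |y − 4| < 1 gives |y| < 5, so by the triangle inequality |y^2 + 4y + 16| ≤ 5^2 + 4·5 + 16 = 61.
Hence |y^3 − 64| ≤ 61|y − 4|, which is < ε once |y − 4| < ε/61.
Take δ = min(1, ε/61). If 0 < |y − 4| < δ then both bounds hold and |y^3 − 64| ≤ 61|y − 4| < 61·(ε/61) = ε.

δ = min(1, ε/61)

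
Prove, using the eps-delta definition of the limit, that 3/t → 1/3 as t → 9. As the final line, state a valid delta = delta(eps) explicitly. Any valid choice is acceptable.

Let eps > 0. We seek delta > 0 such that 0 < |t − 9| < delta implies |3/t − (1/3)| < eps.
|3/t − (1/3)| = 3·|9 − t|/(9·|t|) = 3|t − 9|/(9|t|).
Require delta ≤ 9/2 so that |t| > 9 − 9/2 = 9/2, hence 9|t| > 81/2.
Then |3/t − (1/3)| < 3|t − 9|/(81/2), which is < eps when |t − 9| < (27/2)eps.
Take delta = min(9/2, (27/2)eps). Then 0 < |t − 9| < delta gives both |t − 9| < 9/2 and |t − 9| < (27/2)eps, so |3/t − (1/3)| < eps.

delta = min(9/2, (27/2)eps)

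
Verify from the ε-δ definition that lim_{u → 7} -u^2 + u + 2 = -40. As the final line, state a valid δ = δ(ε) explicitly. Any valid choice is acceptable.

Fix ε > 0. We want δ > 0 such that 0 < |u − 7| < δ implies |(-u^2 + u + 2) + 40| < ε.
(-u^2 + u + 2) + 40 = -u^2 + u + 42 = (u − 7)(-u - 6).
So |(-u^2 + u + 2) + 40| = |u − 7|·|-u - 6|.
Require δ ≤ 2. Then |u − 7| < 2 gives |u| < 9, and by the triangle inequality |-u - 6| ≤ 9 + 6 = 15.
Hence |(-u^2 + u + 2) + 40| ≤ 15|u − 7| < ε provided |u − 7| < ε/15.
Choosing δ = min(2, ε/15) ensures both conditions, hence |(-u^2 + u + 2) + 40| < ε.

δ = min(2, ε/15)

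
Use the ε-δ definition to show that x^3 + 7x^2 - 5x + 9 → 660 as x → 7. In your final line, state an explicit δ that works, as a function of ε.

Fix ε > 0. We want δ > 0 such that 0 < |x − 7| < δ implies |(x^3 + 7x^2 - 5x + 9) − 660| < ε.
(x^3 + 7x^2 - 5x + 9) − 660 = x^3 + 7x^2 - 5x - 651 = (x − 7)(x^2 + 14x + 93).
So |(x^3 + 7x^2 - 5x + 9) − 660| = |x − 7|·|x^2 + 14x + 93|.
Assume first that |x − 7| < 1, so |x| < 8. Then |x^2 + 14x + 93| ≤ 8^2 + 14·8 + 93 = 269.
Hence |(x^3 + 7x^2 - 5x + 9) − 660| ≤ 269|x − 7| < ε provided |x − 7| < ε/269.
Take δ = min(1, ε/269). Then 0 < |x − 7| < δ gives both |x − 7| < 1 and |x − 7| < ε/269, so |(x^3 + 7x^2 - 5x + 9) − 660| < ε.

δ = min(1, ε/269)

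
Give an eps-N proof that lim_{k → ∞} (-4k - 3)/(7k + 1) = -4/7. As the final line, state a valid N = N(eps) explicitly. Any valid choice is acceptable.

Fix eps > 0. For k ≥ 1, |(-4k - 3)/(7k + 1) + 4/7| = |-17|/(7(7k + 1)) = 17/(7(7k + 1)).
Since 7k + 1 ≥ 7k for k ≥ 1, this is ≤ 17/(7·7k) = (17/49)/k.
So |(-4k - 3)/(7k + 1) + 4/7| < eps whenever k > (17/49)/eps.
Take N = (17/49)/eps. If k > N then |(-4k - 3)/(7k + 1) + 4/7| ≤ (17/49)/k < eps.

N = (17/49)/eps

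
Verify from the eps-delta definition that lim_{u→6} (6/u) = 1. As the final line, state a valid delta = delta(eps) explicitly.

Let eps > 0. We seek delta > 0 such that 0 < |u − 6| < delta implies |6/u − 1| < eps.
|6/u − 1| = 6·|6 − u|/(6·|u|) = 6|u − 6|/(6|u|).
Restrict delta ≤ 3. Then |u − 6| < 3 gives |u| > 3, so 6|u| > 18.
Then |6/u − 1| < 6|u − 6|/18, which is < eps when |u − 6| < 3eps.
Take delta = min(3, 3eps). Then 0 < |u − 6| < delta gives both |u − 6| < 3 and |u − 6| < 3eps, so |6/u − 1| < eps.

delta = min(3, 3eps)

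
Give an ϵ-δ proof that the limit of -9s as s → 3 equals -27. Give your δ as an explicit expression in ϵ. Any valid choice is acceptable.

δ = ϵ/9

Let ϵ > 0. We need δ > 0 so that 0 < |s − 3| < δ implies |(-9s) + 27| < ϵ.
Since (-9s) + 27 = -9(s − 3), we have |(-9s) + 27| = 9|s − 3|.
So 9|s − 3| < ϵ exactly when |s − 3| < ϵ/9.
Take δ = ϵ/9. If 0 < |s − 3| < δ then |(-9s) + 27| = 9|s − 3| < 9·(ϵ/9) = ϵ.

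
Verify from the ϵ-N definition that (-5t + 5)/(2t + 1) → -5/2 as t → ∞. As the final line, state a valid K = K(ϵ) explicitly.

K = (15/4)/ϵ

Fix ϵ > 0. We seek K > 0 such that t > K implies |(-5t + 5)/(2t + 1) + 5/2| < ϵ.
(-5t + 5)/(2t + 1) + 5/2 = (2(-5t + 5) − (-5)(2t + 1)) / (2(2t + 1)) = 15/(2(2t + 1)).
For t > 0 we have 2t + 1 > 2t, so |(-5t + 5)/(2t + 1) + 5/2| = 15/(2(2t + 1)) < 15/(2·2t) = (15/4)/t.
Thus |(-5t + 5)/(2t + 1) + 5/2| < ϵ whenever t > (15/4)/ϵ.
Take K = (15/4)/ϵ. If t > K then |(-5t + 5)/(2t + 1) + 5/2| < (15/4)/t < ϵ.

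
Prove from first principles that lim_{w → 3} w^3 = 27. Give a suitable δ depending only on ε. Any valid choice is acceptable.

δ = min(1, ε/37)

Suppose ε > 0. We seek δ > 0 with 0 < |w − 3| < δ ⇒ |w^3 − 27| < ε.
Factor: w^3 − 27 = (w − 3)(w^2 + 3w + 9), so |w^3 − 27| = |w − 3|·|w^2 + 3w + 9|.
Impose δ ≤ 1 so that |w| < 4; then |w^2 + 3w + 9| ≤ 37.
Hence |w^3 − 27| ≤ 37|w − 3|, which is < ε once |w − 3| < ε/37.
Take δ = min(1, ε/37). If 0 < |w − 3| < δ then both bounds hold and |w^3 − 27| ≤ 37|w − 3| < 37·(ε/37) = ε.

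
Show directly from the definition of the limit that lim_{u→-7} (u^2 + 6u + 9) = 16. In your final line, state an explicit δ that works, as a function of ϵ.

Let ϵ > 0. We want δ > 0 such that 0 < |u + 7| < δ implies |(u^2 + 6u + 9) − 16| < ϵ.
(u^2 + 6u + 9) − 16 = u^2 + 6u - 7 = (u + 7)(u - 1).
So |(u^2 + 6u + 9) − 16| = |u + 7|·|u - 1|.
Assume first that |u + 7| < 1, so |u| < 8. Then |u - 1| ≤ 8 + 1 = 9.
Hence |(u^2 + 6u + 9) − 16| ≤ 9|u + 7| < ϵ provided |u + 7| < ϵ/9.
Take δ = min(1, ϵ/9). Then 0 < |u + 7| < δ gives both |u + 7| < 1 and |u + 7| < ϵ/9, so |(u^2 + 6u + 9) − 16| < ϵ.

δ = min(1, ϵ/9)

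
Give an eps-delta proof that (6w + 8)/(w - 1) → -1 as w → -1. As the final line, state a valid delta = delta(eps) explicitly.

delta = min(1, (1/7)eps)

Let eps > 0. We want delta > 0 with 0 < |w + 1| < delta ⇒ |(6w + 8)/(w - 1) + 1| < eps.
Combining over a common denominator, (6w + 8)/(w - 1) + 1 = [(6w + 8)·(-2) − 2·(w - 1)] / [(-2)·(w - 1)] = -14(w + 1) / ((-2)(w - 1)).
So |(6w + 8)/(w - 1) + 1| = 14|w + 1| / (2·|w − 1|).
Require delta ≤ 1, so |w − 1| ≥ |-2| − |w + 1| > 2 − 1 = 1.
Hence |(6w + 8)/(w - 1) + 1| < 14|w + 1|/(2·1) = 7|w + 1|, which is < eps once |w + 1| < (1/7)eps.
Take delta = min(1, (1/7)eps). Then 0 < |w + 1| < delta forces both bounds, so |(6w + 8)/(w - 1) + 1| < eps.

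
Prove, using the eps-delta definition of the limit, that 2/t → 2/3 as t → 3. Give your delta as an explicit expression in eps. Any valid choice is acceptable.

delta = min(3/2, (9/4)eps)

Fix eps > 0. We seek delta > 0 such that 0 < |t − 3| < delta implies |2/t − (2/3)| < eps.
|2/t − (2/3)| = 2·|3 − t|/(3·|t|) = 2|t − 3|/(3|t|).
Require delta ≤ 3/2 so that |t| > 3 − 3/2 = 3/2, hence 3|t| > 9/2.
Then |2/t − (2/3)| < 2|t − 3|/(9/2), which is < eps when |t − 3| < (9/4)eps.
Take delta = min(3/2, (9/4)eps). Then 0 < |t − 3| < delta gives both |t − 3| < 3/2 and |t − 3| < (9/4)eps, so |2/t − (2/3)| < eps.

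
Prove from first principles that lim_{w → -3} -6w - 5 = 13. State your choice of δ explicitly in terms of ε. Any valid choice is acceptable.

δ = ε/6

Suppose ε > 0. We need δ > 0 so that 0 < |w + 3| < δ implies |(-6w - 5) − 13| < ε.
|(-6w - 5) − 13| = |-6w - 18| = 6|w + 3|.
So 6|w + 3| < ε exactly when |w + 3| < ε/6.
Choosing δ = ε/6 gives |(-6w - 5) − 13| = 6|w + 3| < ε whenever |w + 3| < δ.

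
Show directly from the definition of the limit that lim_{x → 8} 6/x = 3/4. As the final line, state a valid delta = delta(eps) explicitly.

delta = min(4, (16/3)eps)

Let eps > 0 be given. We seek delta > 0 such that 0 < |x − 8| < delta implies |6/x − (3/4)| < eps.
|6/x − (3/4)| = 6·|8 − x|/(8·|x|) = 6|x − 8|/(8|x|).
Restrict delta ≤ 4. Then |x − 8| < 4 gives |x| > 4, so 8|x| > 32.
Then |6/x − (3/4)| < 6|x − 8|/32, which is < eps when |x − 8| < (16/3)eps.
Take delta = min(4, (16/3)eps). Then 0 < |x − 8| < delta gives both |x − 8| < 4 and |x − 8| < (16/3)eps, so |6/x − (3/4)| < eps.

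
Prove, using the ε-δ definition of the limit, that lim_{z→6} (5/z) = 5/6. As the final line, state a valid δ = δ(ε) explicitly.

Fix ε > 0. We seek δ > 0 such that 0 < |z − 6| < δ implies |5/z − (5/6)| < ε.
|5/z − (5/6)| = 5·|6 − z|/(6·|z|) = 5|z − 6|/(6|z|).
Restrict δ ≤ 3. Then |z − 6| < 3 gives |z| > 3, so 6|z| > 18.
Then |5/z − (5/6)| < 5|z − 6|/18, which is < ε when |z − 6| < (18/5)ε.
Take δ = min(3, (18/5)ε). Then 0 < |z − 6| < δ gives both |z − 6| < 3 and |z − 6| < (18/5)ε, so |5/z − (5/6)| < ε.

δ = min(3, (18/5)ε)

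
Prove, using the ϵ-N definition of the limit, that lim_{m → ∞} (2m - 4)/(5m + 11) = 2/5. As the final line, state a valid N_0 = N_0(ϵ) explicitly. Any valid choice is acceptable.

N_0 = (42/25)/ϵ

Let ϵ > 0. For m ≥ 1, |(2m - 4)/(5m + 11) − (2/5)| = |-42|/(5(5m + 11)) = 42/(5(5m + 11)).
Since 5m + 11 ≥ 5m for m ≥ 1, this is ≤ 42/(5·5m) = (42/25)/m.
So |(2m - 4)/(5m + 11) − (2/5)| < ϵ whenever m > (42/25)/ϵ.
Take N_0 = (42/25)/ϵ. If m > N_0 then |(2m - 4)/(5m + 11) − (2/5)| ≤ (42/25)/m < ϵ.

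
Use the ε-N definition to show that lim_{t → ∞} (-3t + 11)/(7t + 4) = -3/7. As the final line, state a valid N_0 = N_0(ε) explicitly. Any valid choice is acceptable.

N_0 = (89/49)/ε

Suppose ε > 0. We seek N_0 > 0 such that t > N_0 implies |(-3t + 11)/(7t + 4) + 3/7| < ε.
(-3t + 11)/(7t + 4) + 3/7 = (7(-3t + 11) − (-3)(7t + 4)) / (7(7t + 4)) = 89/(7(7t + 4)).
For t > 0 we have 7t + 4 > 7t, so |(-3t + 11)/(7t + 4) + 3/7| = 89/(7(7t + 4)) < 89/(7·7t) = (89/49)/t.
Thus |(-3t + 11)/(7t + 4) + 3/7| < ε whenever t > (89/49)/ε.
Take N_0 = (89/49)/ε. If t > N_0 then |(-3t + 11)/(7t + 4) + 3/7| < (89/49)/t < ε.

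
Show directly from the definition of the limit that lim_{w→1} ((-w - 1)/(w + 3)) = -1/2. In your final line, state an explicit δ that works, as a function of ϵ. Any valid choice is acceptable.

Suppose ϵ > 0. We want δ > 0 with 0 < |w − 1| < δ ⇒ |(-w - 1)/(w + 3) + 1/2| < ϵ.
Combining over a common denominator, (-w - 1)/(w + 3) + 1/2 = [(-w - 1)·4 − (-2)·(w + 3)] / [4·(w + 3)] = -2(w − 1) / (4(w + 3)).
So |(-w - 1)/(w + 3) + 1/2| = 2|w − 1| / (4·|w + 3|).
Restrict δ ≤ 2. Then |w − 1| < 2 gives |w + 3| = |(w − 1) + 4| ≥ 4 − 2 = 2.
Hence |(-w - 1)/(w + 3) + 1/2| < 2|w − 1|/(4·2) = (1/4)|w − 1|, which is < ϵ once |w − 1| < 4ϵ.
Take δ = min(2, 4ϵ). Then 0 < |w − 1| < δ forces both bounds, so |(-w - 1)/(w + 3) + 1/2| < ϵ.

δ = min(2, 4ϵ)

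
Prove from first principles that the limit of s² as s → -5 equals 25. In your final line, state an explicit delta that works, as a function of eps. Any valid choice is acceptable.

delta = min(1, eps/11)

Let eps > 0. We seek delta > 0 with 0 < |s + 5| < delta ⇒ |s² − 25| < eps.
Factor: s² − 25 = (s + 5)(s - 5), so |s² − 25| = |s + 5|·|s - 5|.
Restrict delta ≤ 1. Then |s + 5| < 1 gives |s| < 6, so by the triangle inequality |s - 5| ≤ 6 + 5 = 11.
Hence |s² − 25| ≤ 11|s + 5|, which is < eps once |s + 5| < eps/11.
Take delta = min(1, eps/11). If 0 < |s + 5| < delta then both bounds hold and |s² − 25| ≤ 11|s + 5| < 11·(eps/11) = eps.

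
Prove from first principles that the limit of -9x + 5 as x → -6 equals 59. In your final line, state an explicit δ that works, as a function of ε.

Let ε > 0. We need δ > 0 so that 0 < |x + 6| < δ implies |(-9x + 5) − 59| < ε.
|(-9x + 5) − 59| = |-9x - 54| = 9|x + 6|.
Thus it suffices that |x + 6| < ε/9.
Choosing δ = ε/9 gives |(-9x + 5) − 59| = 9|x + 6| < ε whenever |x + 6| < δ.

δ = ε/9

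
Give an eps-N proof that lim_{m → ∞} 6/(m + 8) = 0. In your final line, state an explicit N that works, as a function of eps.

N = 6/eps

Fix eps > 0. For m ≥ 1, |6/(m + 8) − 0| = 6/(m + 8) ≤ 6/m.
We need 6/m < eps, i.e. m > 6/eps.
Take N = 6/eps. If m > N then |6/(m + 8)| ≤ 6/m < eps.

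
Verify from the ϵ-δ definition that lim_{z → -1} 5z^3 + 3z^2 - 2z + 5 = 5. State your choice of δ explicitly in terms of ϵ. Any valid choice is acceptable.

Suppose ϵ > 0. We want δ > 0 such that 0 < |z + 1| < δ implies |(5z^3 + 3z^2 - 2z + 5) − 5| < ϵ.
(5z^3 + 3z^2 - 2z + 5) − 5 = 5z^3 + 3z^2 - 2z = (z + 1)(5z^2 - 2z).
So |(5z^3 + 3z^2 - 2z + 5) − 5| = |z + 1|·|5z^2 - 2z|.
Assume first that |z + 1| < 2, so |z| < 3. Then |5z^2 - 2z| ≤ 5·3^2 + 2·3 = 51.
Hence |(5z^3 + 3z^2 - 2z + 5) − 5| ≤ 51|z + 1| < ϵ provided |z + 1| < ϵ/51.
Choosing δ = min(2, ϵ/51) ensures both conditions, hence |(5z^3 + 3z^2 - 2z + 5) − 5| < ϵ.

δ = min(2, ϵ/51)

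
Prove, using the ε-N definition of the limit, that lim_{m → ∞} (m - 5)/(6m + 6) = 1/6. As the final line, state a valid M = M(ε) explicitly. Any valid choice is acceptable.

Let ε > 0 be given. For m ≥ 1, |(m - 5)/(6m + 6) − (1/6)| = |-36|/(6(6m + 6)) = 36/(6(6m + 6)).
Since 6m + 6 ≥ 6m for m ≥ 1, this is ≤ 36/(6·6m) = 1/m.
So |(m - 5)/(6m + 6) − (1/6)| < ε whenever m > 1/ε.
Take M = 1/ε. If m > M then |(m - 5)/(6m + 6) − (1/6)| ≤ 1/m < ε.

M = 1/ε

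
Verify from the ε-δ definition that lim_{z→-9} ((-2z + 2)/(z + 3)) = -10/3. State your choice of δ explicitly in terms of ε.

δ = min(3, (9/4)ε)

Suppose ε > 0. We want δ > 0 with 0 < |z + 9| < δ ⇒ |(-2z + 2)/(z + 3) + 10/3| < ε.
Combining over a common denominator, (-2z + 2)/(z + 3) + 10/3 = [(-2z + 2)·(-6) − 20·(z + 3)] / [(-6)·(z + 3)] = -8(z + 9) / ((-6)(z + 3)).
So |(-2z + 2)/(z + 3) + 10/3| = 8|z + 9| / (6·|z + 3|).
Require δ ≤ 3, so |z + 3| ≥ |-6| − |z + 9| > 6 − 3 = 3.
Hence |(-2z + 2)/(z + 3) + 10/3| < 8|z + 9|/(6·3) = (4/9)|z + 9|, which is < ε once |z + 9| < (9/4)ε.
Take δ = min(3, (9/4)ε). Then 0 < |z + 9| < δ forces both bounds, so |(-2z + 2)/(z + 3) + 10/3| < ε.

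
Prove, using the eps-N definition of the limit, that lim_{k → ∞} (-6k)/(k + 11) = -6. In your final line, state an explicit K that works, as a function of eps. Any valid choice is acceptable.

K = 66/eps

Let eps > 0. For k ≥ 1, |(-6k)/(k + 11) + 6| = |66|/((k + 11)) = 66/((k + 11)).
Since k + 11 ≥ k for k ≥ 1, this is ≤ 66/(k) = 66/k.
So |(-6k)/(k + 11) + 6| < eps whenever k > 66/eps.
Take K = 66/eps. If k > K then |(-6k)/(k + 11) + 6| ≤ 66/k < eps.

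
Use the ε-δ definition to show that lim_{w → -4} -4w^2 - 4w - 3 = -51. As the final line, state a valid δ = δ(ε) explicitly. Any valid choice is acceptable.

Fix ε > 0. We want δ > 0 such that 0 < |w + 4| < δ implies |(-4w^2 - 4w - 3) + 51| < ε.
(-4w^2 - 4w - 3) + 51 = -4w^2 - 4w + 48 = (w + 4)(-4w + 12).
So |(-4w^2 - 4w - 3) + 51| = |w + 4|·|-4w + 12|.
Require δ ≤ 1. Then |w + 4| < 1 gives |w| < 5, and by the triangle inequality |-4w + 12| ≤ 4·5 + 12 = 32.
Hence |(-4w^2 - 4w - 3) + 51| ≤ 32|w + 4| < ε provided |w + 4| < ε/32.
Take δ = min(1, ε/32). Then 0 < |w + 4| < δ gives both |w + 4| < 1 and |w + 4| < ε/32, so |(-4w^2 - 4w - 3) + 51| < ε.

δ = min(1, ε/32)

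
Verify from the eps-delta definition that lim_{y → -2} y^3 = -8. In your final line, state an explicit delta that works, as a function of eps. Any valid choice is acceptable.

Suppose eps > 0. We seek delta > 0 with 0 < |y + 2| < delta ⇒ |y^3 + 8| < eps.
Factor: y^3 + 8 = (y + 2)(y^2 - 2y + 4), so |y^3 + 8| = |y + 2|·|y^2 - 2y + 4|.
Impose delta ≤ 1 so that |y| < 3; then |y^2 - 2y + 4| ≤ 19.
Hence |y^3 + 8| ≤ 19|y + 2|, which is < eps once |y + 2| < eps/19.
Take delta = min(1, eps/19). If 0 < |y + 2| < delta then both bounds hold and |y^3 + 8| ≤ 19|y + 2| < 19·(eps/19) = eps.

delta = min(1, eps/19)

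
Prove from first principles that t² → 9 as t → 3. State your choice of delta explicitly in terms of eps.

Let eps > 0 be given. We seek delta > 0 with 0 < |t − 3| < delta ⇒ |t² − 9| < eps.
Factor: t² − 9 = (t − 3)(t + 3), so |t² − 9| = |t − 3|·|t + 3|.
Impose delta ≤ 1 so that |t| < 4; then |t + 3| ≤ 7.
Hence |t² − 9| ≤ 7|t − 3|, which is < eps once |t − 3| < eps/7.
Take delta = min(1, eps/7). If 0 < |t − 3| < delta then both bounds hold and |t² − 9| ≤ 7|t − 3| < 7·(eps/7) = eps.

delta = min(1, eps/7)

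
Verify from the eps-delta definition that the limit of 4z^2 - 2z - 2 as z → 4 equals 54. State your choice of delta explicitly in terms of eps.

Suppose eps > 0. We want delta > 0 such that 0 < |z − 4| < delta implies |(4z^2 - 2z - 2) − 54| < eps.
(4z^2 - 2z - 2) − 54 = 4z^2 - 2z - 56 = (z − 4)(4z + 14).
So |(4z^2 - 2z - 2) − 54| = |z − 4|·|4z + 14|.
Assume first that |z − 4| < 1, so |z| < 5. Then |4z + 14| ≤ 4·5 + 14 = 34.
Hence |(4z^2 - 2z - 2) − 54| ≤ 34|z − 4| < eps provided |z − 4| < eps/34.
Choosing delta = min(1, eps/34) ensures both conditions, hence |(4z^2 - 2z - 2) − 54| < eps.

delta = min(1, eps/34)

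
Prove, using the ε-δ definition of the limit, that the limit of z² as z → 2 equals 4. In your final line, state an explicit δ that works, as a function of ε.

δ = min(1, ε/5)

Fix ε > 0. We seek δ > 0 with 0 < |z − 2| < δ ⇒ |z² − 4| < ε.
Factor: z² − 4 = (z − 2)(z + 2), so |z² − 4| = |z − 2|·|z + 2|.
Restrict δ ≤ 1. Then |z − 2| < 1 gives |z| < 3, so by the triangle inequality |z + 2| ≤ 3 + 2 = 5.
Hence |z² − 4| ≤ 5|z − 2|, which is < ε once |z − 2| < ε/5.
Take δ = min(1, ε/5). If 0 < |z − 2| < δ then both bounds hold and |z² − 4| ≤ 5|z − 2| < 5·(ε/5) = ε.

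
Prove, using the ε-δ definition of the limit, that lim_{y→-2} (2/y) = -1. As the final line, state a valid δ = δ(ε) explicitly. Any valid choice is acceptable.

Let ε > 0. We seek δ > 0 such that 0 < |y + 2| < δ implies |2/y + 1| < ε.
|2/y + 1| = 2·|-2 − y|/(2·|y|) = 2|y + 2|/(2|y|).
Restrict δ ≤ 1. Then |y + 2| < 1 gives |y| > 1, so 2|y| > 2.
Then |2/y + 1| < 2|y + 2|/2, which is < ε when |y + 2| < ε.
Take δ = min(1, ε). Then 0 < |y + 2| < δ gives both |y + 2| < 1 and |y + 2| < ε, so |2/y + 1| < ε.

δ = min(1, ε)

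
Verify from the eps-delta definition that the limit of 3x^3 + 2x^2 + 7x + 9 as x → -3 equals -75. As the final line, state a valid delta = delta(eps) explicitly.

delta = min(1, eps/104)

Let eps > 0. We want delta > 0 such that 0 < |x + 3| < delta implies |(3x^3 + 2x^2 + 7x + 9) + 75| < eps.
(3x^3 + 2x^2 + 7x + 9) + 75 = 3x^3 + 2x^2 + 7x + 84 = (x + 3)(3x^2 - 7x + 28).
So |(3x^3 + 2x^2 + 7x + 9) + 75| = |x + 3|·|3x^2 - 7x + 28|.
Assume first that |x + 3| < 1, so |x| < 4. Then |3x^2 - 7x + 28| ≤ 3·4^2 + 7·4 + 28 = 104.
Hence |(3x^3 + 2x^2 + 7x + 9) + 75| ≤ 104|x + 3| < eps provided |x + 3| < eps/104.
Take delta = min(1, eps/104). Then 0 < |x + 3| < delta gives both |x + 3| < 1 and |x + 3| < eps/104, so |(3x^3 + 2x^2 + 7x + 9) + 75| < eps.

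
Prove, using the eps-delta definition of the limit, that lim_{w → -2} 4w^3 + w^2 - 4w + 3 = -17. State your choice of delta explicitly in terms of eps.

Let eps > 0 be given. We want delta > 0 such that 0 < |w + 2| < delta implies |(4w^3 + w^2 - 4w + 3) + 17| < eps.
(4w^3 + w^2 - 4w + 3) + 17 = 4w^3 + w^2 - 4w + 20 = (w + 2)(4w^2 - 7w + 10).
So |(4w^3 + w^2 - 4w + 3) + 17| = |w + 2|·|4w^2 - 7w + 10|.
Require delta ≤ 1. Then |w + 2| < 1 gives |w| < 3, and by the triangle inequality |4w^2 - 7w + 10| ≤ 4·3^2 + 7·3 + 10 = 67.
Hence |(4w^3 + w^2 - 4w + 3) + 17| ≤ 67|w + 2| < eps provided |w + 2| < eps/67.
Take delta = min(1, eps/67). Then 0 < |w + 2| < delta gives both |w + 2| < 1 and |w + 2| < eps/67, so |(4w^3 + w^2 - 4w + 3) + 17| < eps.

delta = min(1, eps/67)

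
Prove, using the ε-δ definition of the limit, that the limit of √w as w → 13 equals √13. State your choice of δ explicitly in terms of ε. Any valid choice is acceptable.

Let ε > 0 be given. We want δ > 0 such that 0 < |w − 13| < δ implies |√w − √13| < ε.
Multiplying by the conjugate, |√w − √13| = |w − 13|/(√w + √13).
Restrict δ ≤ 13 so that |w − 13| < 13 forces w > 0, and then √w + √13 > √13.
Hence |√w − √13| < |w − 13|/√13, which is < ε once |w − 13| < √13·ε.
Take δ = min(13, √13·ε). If 0 < |w − 13| < δ then w > 0 and |√w − √13| < |w − 13|/√13 < ε.

δ = min(13, √13·ε)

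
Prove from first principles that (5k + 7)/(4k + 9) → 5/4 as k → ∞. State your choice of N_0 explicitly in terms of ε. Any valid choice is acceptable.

Fix ε > 0. For k ≥ 1, |(5k + 7)/(4k + 9) − (5/4)| = |-17|/(4(4k + 9)) = 17/(4(4k + 9)).
Since 4k + 9 ≥ 4k for k ≥ 1, this is ≤ 17/(4·4k) = (17/16)/k.
So |(5k + 7)/(4k + 9) − (5/4)| < ε whenever k > (17/16)/ε.
Take N_0 = (17/16)/ε. If k > N_0 then |(5k + 7)/(4k + 9) − (5/4)| ≤ (17/16)/k < ε.

N_0 = (17/16)/ε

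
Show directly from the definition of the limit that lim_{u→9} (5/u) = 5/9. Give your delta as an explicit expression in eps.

delta = min(9/2, (81/10)eps)

Let eps > 0. We seek delta > 0 such that 0 < |u − 9| < delta implies |5/u − (5/9)| < eps.
|5/u − (5/9)| = 5·|9 − u|/(9·|u|) = 5|u − 9|/(9|u|).
Restrict delta ≤ 9/2. Then |u − 9| < 9/2 gives |u| > 9/2, so 9|u| > 81/2.
Then |5/u − (5/9)| < 5|u − 9|/(81/2), which is < eps when |u − 9| < (81/10)eps.
Take delta = min(9/2, (81/10)eps). Then 0 < |u − 9| < delta gives both |u − 9| < 9/2 and |u − 9| < (81/10)eps, so |5/u − (5/9)| < eps.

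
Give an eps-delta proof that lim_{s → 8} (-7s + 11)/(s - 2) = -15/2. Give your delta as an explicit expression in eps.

delta = min(3, 6eps)

Suppose eps > 0. We want delta > 0 with 0 < |s − 8| < delta ⇒ |(-7s + 11)/(s - 2) + 15/2| < eps.
Combining over a common denominator, (-7s + 11)/(s - 2) + 15/2 = [(-7s + 11)·6 − (-45)·(s - 2)] / [6·(s - 2)] = 3(s − 8) / (6(s - 2)).
So |(-7s + 11)/(s - 2) + 15/2| = 3|s − 8| / (6·|s − 2|).
Require delta ≤ 3, so |s − 2| ≥ |6| − |s − 8| > 6 − 3 = 3.
Hence |(-7s + 11)/(s - 2) + 15/2| < 3|s − 8|/(6·3) = (1/6)|s − 8|, which is < eps once |s − 8| < 6eps.
Take delta = min(3, 6eps). Then 0 < |s − 8| < delta forces both bounds, so |(-7s + 11)/(s - 2) + 15/2| < eps.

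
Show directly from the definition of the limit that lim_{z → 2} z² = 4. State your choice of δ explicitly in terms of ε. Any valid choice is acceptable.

Let ε > 0. We seek δ > 0 with 0 < |z − 2| < δ ⇒ |z² − 4| < ε.
Factor: z² − 4 = (z − 2)(z + 2), so |z² − 4| = |z − 2|·|z + 2|.
Impose δ ≤ 1 so that |z| < 3; then |z + 2| ≤ 5.
Hence |z² − 4| ≤ 5|z − 2|, which is < ε once |z − 2| < ε/5.
Take δ = min(1, ε/5). If 0 < |z − 2| < δ then both bounds hold and |z² − 4| ≤ 5|z − 2| < 5·(ε/5) = ε.

δ = min(1, ε/5)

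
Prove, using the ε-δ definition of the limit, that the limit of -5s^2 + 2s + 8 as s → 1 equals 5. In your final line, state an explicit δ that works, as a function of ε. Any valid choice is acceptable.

Let ε > 0 be given. We want δ > 0 such that 0 < |s − 1| < δ implies |(-5s^2 + 2s + 8) − 5| < ε.
(-5s^2 + 2s + 8) − 5 = -5s^2 + 2s + 3 = (s − 1)(-5s - 3).
So |(-5s^2 + 2s + 8) − 5| = |s − 1|·|-5s - 3|.
Assume first that |s − 1| < 1, so |s| < 2. Then |-5s - 3| ≤ 5·2 + 3 = 13.
Hence |(-5s^2 + 2s + 8) − 5| ≤ 13|s − 1| < ε provided |s − 1| < ε/13.
Take δ = min(1, ε/13). Then 0 < |s − 1| < δ gives both |s − 1| < 1 and |s − 1| < ε/13, so |(-5s^2 + 2s + 8) − 5| < ε.

δ = min(1, ε/13)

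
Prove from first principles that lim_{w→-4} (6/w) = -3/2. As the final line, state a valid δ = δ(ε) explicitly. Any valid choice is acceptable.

δ = min(2, (4/3)ε)

Fix ε > 0. We seek δ > 0 such that 0 < |w + 4| < δ implies |6/w + 3/2| < ε.
|6/w + 3/2| = 6·|-4 − w|/(4·|w|) = 6|w + 4|/(4|w|).
Restrict δ ≤ 2. Then |w + 4| < 2 gives |w| > 2, so 4|w| > 8.
Then |6/w + 3/2| < 6|w + 4|/8, which is < ε when |w + 4| < (4/3)ε.
Take δ = min(2, (4/3)ε). Then 0 < |w + 4| < δ gives both |w + 4| < 2 and |w + 4| < (4/3)ε, so |6/w + 3/2| < ε.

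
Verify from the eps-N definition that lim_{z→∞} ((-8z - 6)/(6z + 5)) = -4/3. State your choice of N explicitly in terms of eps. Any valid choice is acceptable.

Suppose eps > 0. We seek N > 0 such that z > N implies |(-8z - 6)/(6z + 5) + 4/3| < eps.
(-8z - 6)/(6z + 5) + 4/3 = (6(-8z - 6) − (-8)(6z + 5)) / (6(6z + 5)) = 4/(6(6z + 5)).
For z > 0 we have 6z + 5 > 6z, so |(-8z - 6)/(6z + 5) + 4/3| = 4/(6(6z + 5)) < 4/(6·6z) = (1/9)/z.
Thus |(-8z - 6)/(6z + 5) + 4/3| < eps whenever z > (1/9)/eps.
Take N = (1/9)/eps. If z > N then |(-8z - 6)/(6z + 5) + 4/3| < (1/9)/z < eps.

N = (1/9)/eps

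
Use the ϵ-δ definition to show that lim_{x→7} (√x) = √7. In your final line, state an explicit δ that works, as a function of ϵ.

δ = min(7, √7·ϵ)

Suppose ϵ > 0. We want δ > 0 such that 0 < |x − 7| < δ implies |√x − √7| < ϵ.
Multiplying by the conjugate, |√x − √7| = |x − 7|/(√x + √7).
Restrict δ ≤ 7 so that |x − 7| < 7 forces x > 0, and then √x + √7 > √7.
Hence |√x − √7| < |x − 7|/√7, which is < ϵ once |x − 7| < √7·ϵ.
Take δ = min(7, √7·ϵ). If 0 < |x − 7| < δ then x > 0 and |√x − √7| < |x − 7|/√7 < ϵ.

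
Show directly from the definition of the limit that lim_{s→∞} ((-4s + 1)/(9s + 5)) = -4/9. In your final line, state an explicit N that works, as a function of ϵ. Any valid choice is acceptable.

Let ϵ > 0 be given. We seek N > 0 such that s > N implies |(-4s + 1)/(9s + 5) + 4/9| < ϵ.
(-4s + 1)/(9s + 5) + 4/9 = (9(-4s + 1) − (-4)(9s + 5)) / (9(9s + 5)) = 29/(9(9s + 5)).
For s > 0 we have 9s + 5 > 9s, so |(-4s + 1)/(9s + 5) + 4/9| = 29/(9(9s + 5)) < 29/(9·9s) = (29/81)/s.
Thus |(-4s + 1)/(9s + 5) + 4/9| < ϵ whenever s > (29/81)/ϵ.
Take N = (29/81)/ϵ. If s > N then |(-4s + 1)/(9s + 5) + 4/9| < (29/81)/s < ϵ.

N = (29/81)/ϵ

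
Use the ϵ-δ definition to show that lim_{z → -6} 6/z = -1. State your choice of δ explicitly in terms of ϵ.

Fix ϵ > 0. We seek δ > 0 such that 0 < |z + 6| < δ implies |6/z + 1| < ϵ.
|6/z + 1| = 6·|-6 − z|/(6·|z|) = 6|z + 6|/(6|z|).
Restrict δ ≤ 3. Then |z + 6| < 3 gives |z| > 3, so 6|z| > 18.
Then |6/z + 1| < 6|z + 6|/18, which is < ϵ when |z + 6| < 3ϵ.
Take δ = min(3, 3ϵ). Then 0 < |z + 6| < δ gives both |z + 6| < 3 and |z + 6| < 3ϵ, so |6/z + 1| < ϵ.

δ = min(3, 3ϵ)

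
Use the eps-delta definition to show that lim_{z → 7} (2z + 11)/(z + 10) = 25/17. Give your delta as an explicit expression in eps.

Suppose eps > 0. We want delta > 0 with 0 < |z − 7| < delta ⇒ |(2z + 11)/(z + 10) − (25/17)| < eps.
Combining over a common denominator, (2z + 11)/(z + 10) − (25/17) = [(2z + 11)·17 − 25·(z + 10)] / [17·(z + 10)] = 9(z − 7) / (17(z + 10)).
So |(2z + 11)/(z + 10) − (25/17)| = 9|z − 7| / (17·|z + 10|).
Restrict delta ≤ 17/2. Then |z − 7| < 17/2 gives |z + 10| = |(z − 7) + 17| ≥ 17 − 17/2 = 17/2.
Hence |(2z + 11)/(z + 10) − (25/17)| < 9|z − 7|/(17·(17/2)) = (18/289)|z − 7|, which is < eps once |z − 7| < (289/18)eps.
Take delta = min(17/2, (289/18)eps). Then 0 < |z − 7| < delta forces both bounds, so |(2z + 11)/(z + 10) − (25/17)| < eps.

delta = min(17/2, (289/18)eps)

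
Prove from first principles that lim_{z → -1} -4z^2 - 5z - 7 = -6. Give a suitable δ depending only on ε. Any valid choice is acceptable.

Fix ε > 0. We want δ > 0 such that 0 < |z + 1| < δ implies |(-4z^2 - 5z - 7) + 6| < ε.
(-4z^2 - 5z - 7) + 6 = -4z^2 - 5z - 1 = (z + 1)(-4z - 1).
So |(-4z^2 - 5z - 7) + 6| = |z + 1|·|-4z - 1|.
Assume first that |z + 1| < 2, so |z| < 3. Then |-4z - 1| ≤ 4·3 + 1 = 13.
Hence |(-4z^2 - 5z - 7) + 6| ≤ 13|z + 1| < ε provided |z + 1| < ε/13.
Choosing δ = min(2, ε/13) ensures both conditions, hence |(-4z^2 - 5z - 7) + 6| < ε.

δ = min(2, ε/13)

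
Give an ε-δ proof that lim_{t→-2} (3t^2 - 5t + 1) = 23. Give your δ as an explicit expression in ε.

Let ε > 0. We want δ > 0 such that 0 < |t + 2| < δ implies |(3t^2 - 5t + 1) − 23| < ε.
(3t^2 - 5t + 1) − 23 = 3t^2 - 5t - 22 = (t + 2)(3t - 11).
So |(3t^2 - 5t + 1) − 23| = |t + 2|·|3t - 11|.
Require δ ≤ 2. Then |t + 2| < 2 gives |t| < 4, and by the triangle inequality |3t - 11| ≤ 3·4 + 11 = 23.
Hence |(3t^2 - 5t + 1) − 23| ≤ 23|t + 2| < ε provided |t + 2| < ε/23.
Choosing δ = min(2, ε/23) ensures both conditions, hence |(3t^2 - 5t + 1) − 23| < ε.

δ = min(2, ε/23)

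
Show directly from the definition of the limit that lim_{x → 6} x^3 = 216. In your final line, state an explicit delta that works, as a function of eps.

delta = min(2, eps/148)

Suppose eps > 0. We seek delta > 0 with 0 < |x − 6| < delta ⇒ |x^3 − 216| < eps.
Factor: x^3 − 216 = (x − 6)(x^2 + 6x + 36), so |x^3 − 216| = |x − 6|·|x^2 + 6x + 36|.
Impose delta ≤ 2 so that |x| < 8; then |x^2 + 6x + 36| ≤ 148.
Hence |x^3 − 216| ≤ 148|x − 6|, which is < eps once |x − 6| < eps/148.
Take delta = min(2, eps/148). If 0 < |x − 6| < delta then both bounds hold and |x^3 − 216| ≤ 148|x − 6| < 148·(eps/148) = eps.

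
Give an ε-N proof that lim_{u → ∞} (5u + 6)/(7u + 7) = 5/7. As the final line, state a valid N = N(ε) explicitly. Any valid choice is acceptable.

Suppose ε > 0. We seek N > 0 such that u > N implies |(5u + 6)/(7u + 7) − (5/7)| < ε.
(5u + 6)/(7u + 7) − (5/7) = (7(5u + 6) − 5(7u + 7)) / (7(7u + 7)) = 7/(7(7u + 7)).
For u > 0 we have 7u + 7 > 7u, so |(5u + 6)/(7u + 7) − (5/7)| = 7/(7(7u + 7)) < 7/(7·7u) = (1/7)/u.
Thus |(5u + 6)/(7u + 7) − (5/7)| < ε whenever u > (1/7)/ε.
Take N = (1/7)/ε. If u > N then |(5u + 6)/(7u + 7) − (5/7)| < (1/7)/u < ε.

N = (1/7)/ε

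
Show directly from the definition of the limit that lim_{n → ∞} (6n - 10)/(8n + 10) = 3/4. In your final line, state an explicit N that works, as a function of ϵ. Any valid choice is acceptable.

N = (35/16)/ϵ

Let ϵ > 0. For n ≥ 1, |(6n - 10)/(8n + 10) − (3/4)| = |-140|/(8(8n + 10)) = 140/(8(8n + 10)).
Since 8n + 10 ≥ 8n for n ≥ 1, this is ≤ 140/(8·8n) = (35/16)/n.
So |(6n - 10)/(8n + 10) − (3/4)| < ϵ whenever n > (35/16)/ϵ.
Take N = (35/16)/ϵ. If n > N then |(6n - 10)/(8n + 10) − (3/4)| ≤ (35/16)/n < ϵ.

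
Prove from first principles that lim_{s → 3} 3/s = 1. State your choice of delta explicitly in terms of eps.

Let eps > 0 be given. We seek delta > 0 such that 0 < |s − 3| < delta implies |3/s − 1| < eps.
|3/s − 1| = 3·|3 − s|/(3·|s|) = 3|s − 3|/(3|s|).
Require delta ≤ 3/2 so that |s| > 3 − 3/2 = 3/2, hence 3|s| > 9/2.
Then |3/s − 1| < 3|s − 3|/(9/2), which is < eps when |s − 3| < (3/2)eps.
Take delta = min(3/2, (3/2)eps). Then 0 < |s − 3| < delta gives both |s − 3| < 3/2 and |s − 3| < (3/2)eps, so |3/s − 1| < eps.

delta = min(3/2, (3/2)eps)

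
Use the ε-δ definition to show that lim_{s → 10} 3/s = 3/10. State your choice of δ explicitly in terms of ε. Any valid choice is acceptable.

Let ε > 0. We seek δ > 0 such that 0 < |s − 10| < δ implies |3/s − (3/10)| < ε.
|3/s − (3/10)| = 3·|10 − s|/(10·|s|) = 3|s − 10|/(10|s|).
Restrict δ ≤ 5. Then |s − 10| < 5 gives |s| > 5, so 10|s| > 50.
Then |3/s − (3/10)| < 3|s − 10|/50, which is < ε when |s − 10| < (50/3)ε.
Take δ = min(5, (50/3)ε). Then 0 < |s − 10| < δ gives both |s − 10| < 5 and |s − 10| < (50/3)ε, so |3/s − (3/10)| < ε.

δ = min(5, (50/3)ε)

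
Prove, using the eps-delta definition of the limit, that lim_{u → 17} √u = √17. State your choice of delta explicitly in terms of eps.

delta = min(17, √17·eps)

Let eps > 0. We want delta > 0 such that 0 < |u − 17| < delta implies |√u − √17| < eps.
Multiplying by the conjugate, |√u − √17| = |u − 17|/(√u + √17).
Restrict delta ≤ 17 so that |u − 17| < 17 forces u > 0, and then √u + √17 > √17.
Hence |√u − √17| < |u − 17|/√17, which is < eps once |u − 17| < √17·eps.
Take delta = min(17, √17·eps). If 0 < |u − 17| < delta then u > 0 and |√u − √17| < |u − 17|/√17 < eps.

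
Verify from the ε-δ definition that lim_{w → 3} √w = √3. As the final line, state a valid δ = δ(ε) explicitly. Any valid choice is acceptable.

δ = min(3, √3·ε)

Fix ε > 0. We want δ > 0 such that 0 < |w − 3| < δ implies |√w − √3| < ε.
Multiplying by the conjugate, |√w − √3| = |w − 3|/(√w + √3).
Restrict δ ≤ 3 so that |w − 3| < 3 forces w > 0, and then √w + √3 > √3.
Hence |√w − √3| < |w − 3|/√3, which is < ε once |w − 3| < √3·ε.
Take δ = min(3, √3·ε). If 0 < |w − 3| < δ then w > 0 and |√w − √3| < |w − 3|/√3 < ε.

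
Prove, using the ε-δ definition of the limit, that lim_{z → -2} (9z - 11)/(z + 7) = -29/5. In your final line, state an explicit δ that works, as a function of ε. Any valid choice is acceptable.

Suppose ε > 0. We want δ > 0 with 0 < |z + 2| < δ ⇒ |(9z - 11)/(z + 7) + 29/5| < ε.
Combining over a common denominator, (9z - 11)/(z + 7) + 29/5 = [(9z - 11)·5 − (-29)·(z + 7)] / [5·(z + 7)] = 74(z + 2) / (5(z + 7)).
So |(9z - 11)/(z + 7) + 29/5| = 74|z + 2| / (5·|z + 7|).
Require δ ≤ 5/2, so |z + 7| ≥ |5| − |z + 2| > 5 − 5/2 = 5/2.
Hence |(9z - 11)/(z + 7) + 29/5| < 74|z + 2|/(5·(5/2)) = (148/25)|z + 2|, which is < ε once |z + 2| < (25/148)ε.
Take δ = min(5/2, (25/148)ε). Then 0 < |z + 2| < δ forces both bounds, so |(9z - 11)/(z + 7) + 29/5| < ε.

δ = min(5/2, (25/148)ε)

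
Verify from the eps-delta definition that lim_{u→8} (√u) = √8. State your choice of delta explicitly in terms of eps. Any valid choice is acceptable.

Let eps > 0. We want delta > 0 such that 0 < |u − 8| < delta implies |√u − √8| < eps.
Rationalise: √u − √8 = (u − 8)/(√u + √8), so |√u − √8| = |u − 8|/(√u + √8).
Restrict delta ≤ 8 so that |u − 8| < 8 forces u > 0, and then √u + √8 > √8.
Hence |√u − √8| < |u − 8|/√8, which is < eps once |u − 8| < √8·eps.
Take delta = min(8, √8·eps). If 0 < |u − 8| < delta then u > 0 and |√u − √8| < |u − 8|/√8 < eps.

delta = min(8, √8·eps)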